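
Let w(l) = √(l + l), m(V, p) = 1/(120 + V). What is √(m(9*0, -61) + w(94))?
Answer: √(30 + 7200*√47)/60 ≈ 3.7040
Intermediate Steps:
w(l) = √2*√l (w(l) = √(2*l) = √2*√l)
√(m(9*0, -61) + w(94)) = √(1/(120 + 9*0) + √2*√94) = √(1/(120 + 0) + 2*√47) = √(1/120 + 2*√47)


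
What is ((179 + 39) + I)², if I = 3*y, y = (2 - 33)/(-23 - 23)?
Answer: 102434641/2116 ≈ 48410.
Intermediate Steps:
y = 31/46 (y = -31/(-46) = -31*(-1/46) = 31/46 ≈ 0.67391)
I = 93/46 (I = 3*(31/46) = 93/46 ≈ 2.0217)
((179 + 39) + I)² = ((179 + 39) + 93/46)² = (218 + 93/46)² = (10121/46)² = 102434641/2116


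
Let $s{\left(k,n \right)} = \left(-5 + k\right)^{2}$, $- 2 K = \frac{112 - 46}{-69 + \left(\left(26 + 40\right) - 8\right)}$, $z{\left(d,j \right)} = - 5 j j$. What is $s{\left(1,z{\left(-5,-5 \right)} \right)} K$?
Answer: $48$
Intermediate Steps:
$z{\left(d,j \right)} = - 5 j^{2}$
$K = 3$ ($K = - \frac{\left(112 - 46\right) \frac{1}{-69 + \left(\left(26 + 40\right) - 8\right)}}{2} = - \frac{66 \frac{1}{-69 + \left(66 - 8\right)}}{2} = - \frac{66 \frac{1}{-69 + 58}}{2} = - \frac{66 \frac{1}{-11}}{2} = - \frac{66 \left(- \frac{1}{11}\right)}{2} = \left(- \frac{1}{2}\right) \left(-6\right) = 3$)
$s{\left(1,z{\left(-5,-5 \right)} \right)} K = \left(-5 + 1\right)^{2} \cdot 3 = \left(-4\right)^{2} \cdot 3 = 16 \cdot 3 = 48$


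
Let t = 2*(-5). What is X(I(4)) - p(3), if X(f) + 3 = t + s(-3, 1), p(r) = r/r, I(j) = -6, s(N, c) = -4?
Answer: -18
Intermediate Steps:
t = -10
p(r) = 1
X(f) = -17 (X(f) = -3 + (-10 - 4) = -3 - 14 = -17)
X(I(4)) - p(3) = -17 - 1*1 = -17 - 1 = -18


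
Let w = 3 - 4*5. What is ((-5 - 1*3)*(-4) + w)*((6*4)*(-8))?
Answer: -2880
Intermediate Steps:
w = -17 (w = 3 - 20 = -17)
((-5 - 1*3)*(-4) + w)*((6*4)*(-8)) = ((-5 - 1*3)*(-4) - 17)*((6*4)*(-8)) = ((-5 - 3)*(-4) - 17)*(24*(-8)) = (-8*(-4) - 17)*(-192) = (32 - 17)*(-192) = 15*(-192) = -2880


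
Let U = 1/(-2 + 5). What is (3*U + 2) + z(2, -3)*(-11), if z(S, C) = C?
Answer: 36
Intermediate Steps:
U = ⅓ (U = 1/3 = ⅓ ≈ 0.33333)
(3*U + 2) + z(2, -3)*(-11) = (3*(⅓) + 2) - 3*(-11) = (1 + 2) + 33 = 3 + 33 = 36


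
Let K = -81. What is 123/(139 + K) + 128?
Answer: 7547/58 ≈ 130.12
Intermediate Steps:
123/(139 + K) + 128 = 123/(139 - 81) + 128 = 123/58 + 128 = 7547/58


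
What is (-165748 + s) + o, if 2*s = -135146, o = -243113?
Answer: -476434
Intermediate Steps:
s = -67573 (s = (½)*(-135146) = -67573)
(-165748 + s) + o = (-165748 - 67573) - 243113 = -233321 - 243113 = -476434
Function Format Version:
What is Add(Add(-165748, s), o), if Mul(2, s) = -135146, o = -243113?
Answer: -476434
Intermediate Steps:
s = -67573 (s = Mul(Rational(1, 2), -135146) = -67573)
Add(Add(-165748, s), o) = Add(Add(-165748, -67573), -243113) = Add(-233321, -243113) = -476434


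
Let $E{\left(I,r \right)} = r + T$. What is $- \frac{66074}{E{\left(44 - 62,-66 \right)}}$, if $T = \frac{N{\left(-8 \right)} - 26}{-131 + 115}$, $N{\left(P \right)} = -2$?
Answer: $\frac{264296}{257} \approx 1028.4$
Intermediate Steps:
$T = \frac{7}{4}$ ($T = \frac{-2 - 26}{-131 + 115} = - \frac{28}{-16} = \left(-28\right) \left(- \frac{1}{16}\right) = \frac{7}{4} \approx 1.75$)
$E{\left(I,r \right)} = \frac{7}{4} + r$ ($E{\left(I,r \right)} = r + \frac{7}{4} = \frac{7}{4} + r$)
$- \frac{66074}{E{\left(44 - 62,-66 \right)}} = - \frac{66074}{\frac{7}{4} - 66} = - \frac{66074}{- \frac{257}{4}} = \left(-66074\right) \left(- \frac{4}{257}\right) = \frac{264296}{257}$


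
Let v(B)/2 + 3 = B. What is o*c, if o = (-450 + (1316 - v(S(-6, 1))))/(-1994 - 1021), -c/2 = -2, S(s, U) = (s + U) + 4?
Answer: -3496/3015 ≈ -1.1595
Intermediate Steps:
S(s, U) = 4 + U + s (S(s, U) = (U + s) + 4 = 4 + U + s)
c = 4 (c = -2*(-2) = 4)
v(B) = -6 + 2*B
o = -874/3015 (o = (-450 + (1316 - (-6 + 2*(4 + 1 - 6))))/(-1994 - 1021) = (-450 + (1316 - (-6 + 2*(-1))))/(-3015) = (-450 + (1316 - (-6 - 2)))*(-1/3015) = (-450 + (1316 - 1*(-8)))*(-1/3015) = (-450 + (1316 + 8))*(-1/3015) = (-450 + 1324)*(-1/3015) = 874*(-1/3015) = -874/3015 ≈ -0.28988)
o*c = -874/3015*4 = -3496/3015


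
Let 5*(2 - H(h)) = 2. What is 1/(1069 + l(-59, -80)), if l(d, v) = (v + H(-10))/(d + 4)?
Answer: 275/294367 ≈ 0.00093421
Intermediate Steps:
H(h) = 8/5 (H(h) = 2 - ⅕*2 = 2 - ⅖ = 8/5)
l(d, v) = (8/5 + v)/(4 + d) (l(d, v) = (v + 8/5)/(d + 4) = (8/5 + v)/(4 + d))
1/(1069 + l(-59, -80)) = 1/(1069 + (8/5 - 80)/(4 - 59)) = 1/(1069 - 392/5/(-55)) = 1/(1069 - 1/55*(-392/5)) = 1/(1069 + 392/275) = 1/(294367/275) = 275/294367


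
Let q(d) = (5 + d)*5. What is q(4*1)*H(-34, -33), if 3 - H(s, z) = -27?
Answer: 1350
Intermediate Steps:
H(s, z) = 30 (H(s, z) = 3 - 1*(-27) = 3 + 27 = 30)
q(d) = 25 + 5*d
q(4*1)*H(-34, -33) = (25 + 5*(4*1))*30 = (25 + 5*4)*30 = (25 + 20)*30 = 45*30 = 1350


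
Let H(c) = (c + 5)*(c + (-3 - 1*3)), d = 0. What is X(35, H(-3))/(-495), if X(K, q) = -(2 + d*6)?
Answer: 2/495 ≈ 0.0040404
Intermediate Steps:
H(c) = (-6 + c)*(5 + c) (H(c) = (5 + c)*(c + (-3 - 3)) = (5 + c)*(c - 6) = (5 + c)*(-6 + c) = (-6 + c)*(5 + c))
X(K, q) = -2 (X(K, q) = -(2 + 0*6) = -(2 + 0) = -1*2 = -2)
X(35, H(-3))/(-495) = -2/(-495) = -2*(-1/495) = 2/495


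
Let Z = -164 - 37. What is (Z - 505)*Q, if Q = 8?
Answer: -5648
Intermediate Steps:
Z = -201
(Z - 505)*Q = (-201 - 505)*8 = -706*8 = -5648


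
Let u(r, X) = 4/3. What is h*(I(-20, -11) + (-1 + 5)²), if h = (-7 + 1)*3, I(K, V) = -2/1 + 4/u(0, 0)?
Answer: -306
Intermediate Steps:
u(r, X) = 4/3 (u(r, X) = 4*(⅓) = 4/3)
I(K, V) = 1 (I(K, V) = -2/1 + 4/(4/3) = -2*1 + 4*(¾) = -2 + 3 = 1)
h = -18 (h = -6*3 = -18)
h*(I(-20, -11) + (-1 + 5)²) = -18*(1 + (-1 + 5)²) = -18*(1 + 4²) = -18*(1 + 16) = -18*17 = -306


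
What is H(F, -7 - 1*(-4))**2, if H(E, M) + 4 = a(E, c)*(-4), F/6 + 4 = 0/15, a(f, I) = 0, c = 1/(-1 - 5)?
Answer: 16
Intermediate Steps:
c = -1/6 (c = 1/(-6) = -1/6 ≈ -0.16667)
F = -24 (F = -24 + 6*(0/15) = -24 + 6*(0*(1/15)) = -24 + 6*0 = -24 + 0 = -24)
H(E, M) = -4 (H(E, M) = -4 + 0*(-4) = -4 + 0 = -4)
H(F, -7 - 1*(-4))**2 = (-4)**2 = 16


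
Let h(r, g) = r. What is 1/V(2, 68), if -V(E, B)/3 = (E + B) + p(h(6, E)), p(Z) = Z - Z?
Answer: -1/210 ≈ -0.0047619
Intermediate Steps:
p(Z) = 0
V(E, B) = -3*B - 3*E (V(E, B) = -3*((E + B) + 0) = -3*((B + E) + 0) = -3*(B + E) = -3*B - 3*E)
1/V(2, 68) = 1/(-3*68 - 3*2) = 1/(-204 - 6) = 1/(-210) = -1/210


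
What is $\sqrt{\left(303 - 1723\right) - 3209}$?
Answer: $i \sqrt{4629} \approx 68.037 i$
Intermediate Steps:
$\sqrt{\left(303 - 1723\right) - 3209} = \sqrt{-1420 - 3209} = \sqrt{-4629} = i \sqrt{4629}$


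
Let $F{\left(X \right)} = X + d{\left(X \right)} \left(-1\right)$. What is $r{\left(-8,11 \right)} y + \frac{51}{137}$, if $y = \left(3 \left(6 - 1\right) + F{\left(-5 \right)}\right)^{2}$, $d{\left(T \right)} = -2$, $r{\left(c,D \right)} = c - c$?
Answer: $\frac{51}{137} \approx 0.37226$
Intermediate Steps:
$r{\left(c,D \right)} = 0$
$F{\left(X \right)} = 2 + X$ ($F{\left(X \right)} = X - -2 = X + 2 = 2 + X$)
$y = 144$ ($y = \left(3 \left(6 - 1\right) + \left(2 - 5\right)\right)^{2} = \left(3 \cdot 5 - 3\right)^{2} = \left(15 - 3\right)^{2} = 12^{2} = 144$)
$r{\left(-8,11 \right)} y + \frac{51}{137} = 0 \cdot 144 + \frac{51}{137} = 0 + 51 \cdot \frac{1}{137} = 0 + \frac{51}{137} = \frac{51}{137}$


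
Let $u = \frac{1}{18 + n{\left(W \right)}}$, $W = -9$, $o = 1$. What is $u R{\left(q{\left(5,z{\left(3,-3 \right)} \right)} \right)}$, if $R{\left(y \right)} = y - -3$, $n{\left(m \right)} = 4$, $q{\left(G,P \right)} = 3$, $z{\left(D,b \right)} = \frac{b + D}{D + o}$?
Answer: $\frac{3}{11} \approx 0.27273$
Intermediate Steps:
$z{\left(D,b \right)} = \frac{D + b}{1 + D}$ ($z{\left(D,b \right)} = \frac{b + D}{D + 1} = \frac{D + b}{1 + D}$)
$R{\left(y \right)} = 3 + y$ ($R{\left(y \right)} = y + 3 = 3 + y$)
$u = \frac{1}{22}$ ($u = \frac{1}{18 + 4} = \frac{1}{22} \approx 0.045455$)
$u R{\left(q{\left(5,z{\left(3,-3 \right)} \right)} \right)} = \frac{3 + 3}{22} = \frac{1}{22} \cdot 6 = \frac{3}{11}$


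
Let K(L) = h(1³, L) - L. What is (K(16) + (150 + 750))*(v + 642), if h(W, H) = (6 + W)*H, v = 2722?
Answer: 3350544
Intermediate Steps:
h(W, H) = H*(6 + W)
K(L) = 6*L (K(L) = L*(6 + 1³) - L = L*(6 + 1) - L = L*7 - L = 7*L - L = 6*L)
(K(16) + (150 + 750))*(v + 642) = (6*16 + (150 + 750))*(2722 + 642) = (96 + 900)*3364 = 996*3364 = 3350544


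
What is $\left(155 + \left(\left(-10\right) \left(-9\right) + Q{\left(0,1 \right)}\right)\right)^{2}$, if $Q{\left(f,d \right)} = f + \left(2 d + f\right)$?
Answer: $61009$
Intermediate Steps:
$Q{\left(f,d \right)} = 2 d + 2 f$ ($Q{\left(f,d \right)} = f + \left(f + 2 d\right) = 2 d + 2 f$)
$\left(155 + \left(\left(-10\right) \left(-9\right) + Q{\left(0,1 \right)}\right)\right)^{2} = \left(155 + \left(\left(-10\right) \left(-9\right) + \left(2 \cdot 1 + 2 \cdot 0\right)\right)\right)^{2} = \left(155 + \left(90 + \left(2 + 0\right)\right)\right)^{2} = \left(155 + \left(90 + 2\right)\right)^{2} = \left(155 + 92\right)^{2} = 247^{2} = 61009$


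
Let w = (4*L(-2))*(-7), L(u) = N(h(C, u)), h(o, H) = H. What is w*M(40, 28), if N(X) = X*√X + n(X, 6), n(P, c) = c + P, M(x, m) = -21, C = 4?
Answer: 2352 - 1176*I*√2 ≈ 2352.0 - 1663.1*I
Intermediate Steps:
n(P, c) = P + c
N(X) = 6 + X + X^(3/2) (N(X) = X*√X + (X + 6) = X^(3/2) + (6 + X) = 6 + X + X^(3/2))
L(u) = 6 + u + u^(3/2)
w = -112 + 56*I*√2 (w = (4*(6 - 2 + (-2)^(3/2)))*(-7) = (4*(6 - 2 - 2*I*√2))*(-7) = (4*(4 - 2*I*√2))*(-7) = (16 - 8*I*√2)*(-7) = -112 + 56*I*√2 ≈ -112.0 + 79.196*I)
w*M(40, 28) = (-112 + 56*I*√2)*(-21) = 2352 - 1176*I*√2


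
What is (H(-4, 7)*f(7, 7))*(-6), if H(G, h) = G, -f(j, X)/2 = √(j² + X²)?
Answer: -336*√2 ≈ -475.18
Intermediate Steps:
f(j, X) = -2*√(X² + j²) (f(j, X) = -2*√(j² + X²) = -2*√(X² + j²))
(H(-4, 7)*f(7, 7))*(-6) = -(-8)*√(7² + 7²)*(-6) = -(-8)*√(49 + 49)*(-6) = -(-8)*√98*(-6) = -(-8)*7*√2*(-6) = -(-56)*√2*(-6) = (56*√2)*(-6) = -336*√2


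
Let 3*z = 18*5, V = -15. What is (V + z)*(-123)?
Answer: -1845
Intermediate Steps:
z = 30 (z = (18*5)/3 = (⅓)*90 = 30)
(V + z)*(-123) = (-15 + 30)*(-123) = 15*(-123) = -1845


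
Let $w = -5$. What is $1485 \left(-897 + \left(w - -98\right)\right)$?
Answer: $-1193940$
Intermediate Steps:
$1485 \left(-897 + \left(w - -98\right)\right) = 1485 \left(-897 - -93\right) = 1485 \left(-897 + \left(-5 + 98\right)\right) = 1485 \left(-897 + 93\right) = 1485 \left(-804\right) = -1193940$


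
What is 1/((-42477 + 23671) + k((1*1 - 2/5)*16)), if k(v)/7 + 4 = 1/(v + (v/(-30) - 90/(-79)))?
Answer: -20578/387552227 ≈ -5.3097e-5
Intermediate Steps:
k(v) = -28 + 7/(90/79 + 29*v/30) (k(v) = -28 + 7/(v + (v/(-30) - 90/(-79))) = -28 + 7/(v + (v*(-1/30) - 90*(-1/79))) = -28 + 7/(v + (-v/30 + 90/79)) = -28 + 7/(v + (90/79 - v/30)) = -28 + 7/(90/79 + 29*v/30))
1/((-42477 + 23671) + k((1*1 - 2/5)*16)) = 1/((-42477 + 23671) + 14*(-4215 - 4582*(1*1 - 2/5)*16)/(2700 + 2291*((1*1 - 2/5)*16))) = 1/(-18806 + 14*(-4215 - 4582*(1 - 2*⅕)*16)/(2700 + 2291*((1 - 2*⅕)*16))) = 1/(-18806 + 14*(-4215 - 4582*(1 - ⅖)*16)/(2700 + 2291*((1 - ⅖)*16))) = 1/(-18806 + 14*(-4215 - 13746*16/5)/(2700 + 2291*((⅗)*16))) = 1/(-18806 + 14*(-4215 - 4582*48/5)/(2700 + 2291*(48/5))) = 1/(-18806 + 14*(-4215 - 219936/5)/(2700 + 109968/5)) = 1/(-18806 + 14*(-241011/5)/(123468/5)) = 1/(-18806 + 14*(5/123468)*(-241011/5)) = 1/(-18806 - 562359/20578) = 1/(-387552227/20578) = -20578/387552227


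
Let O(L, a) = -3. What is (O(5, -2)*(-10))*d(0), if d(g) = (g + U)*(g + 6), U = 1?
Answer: 180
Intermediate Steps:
d(g) = (1 + g)*(6 + g) (d(g) = (g + 1)*(g + 6) = (1 + g)*(6 + g))
(O(5, -2)*(-10))*d(0) = (-3*(-10))*(6 + 0² + 7*0) = 30*(6 + 0 + 0) = 30*6 = 180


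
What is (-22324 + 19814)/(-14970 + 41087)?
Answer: -2510/26117 ≈ -0.096106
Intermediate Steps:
(-22324 + 19814)/(-14970 + 41087) = -2510/26117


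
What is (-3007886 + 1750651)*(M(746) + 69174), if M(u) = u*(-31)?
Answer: -57893157280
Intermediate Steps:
M(u) = -31*u
(-3007886 + 1750651)*(M(746) + 69174) = (-3007886 + 1750651)*(-31*746 + 69174) = -1257235*(-23126 + 69174) = -1257235*46048 = -57893157280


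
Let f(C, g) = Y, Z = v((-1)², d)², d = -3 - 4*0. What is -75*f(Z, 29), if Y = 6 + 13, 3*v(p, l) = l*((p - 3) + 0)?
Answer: -1425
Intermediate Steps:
d = -3 (d = -3 + 0 = -3)
v(p, l) = l*(-3 + p)/3 (v(p, l) = (l*((p - 3) + 0))/3 = (l*((-3 + p) + 0))/3 = (l*(-3 + p))/3 = l*(-3 + p)/3)
Z = 4 (Z = ((⅓)*(-3)*(-3 + (-1)²))² = ((⅓)*(-3)*(-3 + 1))² = ((⅓)*(-3)*(-2))² = 2² = 4)
Y = 19
f(C, g) = 19
-75*f(Z, 29) = -75*19 = -1425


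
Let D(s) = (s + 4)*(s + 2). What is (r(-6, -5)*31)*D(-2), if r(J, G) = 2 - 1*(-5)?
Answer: 0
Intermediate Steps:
r(J, G) = 7 (r(J, G) = 2 + 5 = 7)
D(s) = (2 + s)*(4 + s) (D(s) = (4 + s)*(2 + s) = (2 + s)*(4 + s))
(r(-6, -5)*31)*D(-2) = (7*31)*(8 + (-2)² + 6*(-2)) = 217*(8 + 4 - 12) = 217*0 = 0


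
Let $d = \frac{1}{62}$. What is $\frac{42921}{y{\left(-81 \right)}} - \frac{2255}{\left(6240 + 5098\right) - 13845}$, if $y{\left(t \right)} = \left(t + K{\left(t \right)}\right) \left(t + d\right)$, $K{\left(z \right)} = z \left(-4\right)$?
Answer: $- \frac{435561161}{339866469} \approx -1.2816$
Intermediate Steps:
$d = \frac{1}{62} \approx 0.016129$
$K{\left(z \right)} = - 4 z$
$y{\left(t \right)} = - 3 t \left(\frac{1}{62} + t\right)$ ($y{\left(t \right)} = \left(t - 4 t\right) \left(t + \frac{1}{62}\right) = - 3 t \left(\frac{1}{62} + t\right)$)
$\frac{42921}{y{\left(-81 \right)}} - \frac{2255}{\left(6240 + 5098\right) - 13845} = \frac{42921}{\frac{3}{62} \left(-81\right) \left(-1 - -5022\right)} - \frac{2255}{\left(6240 + 5098\right) - 13845} = \frac{42921}{\frac{3}{62} \left(-81\right) \left(-1 + 5022\right)} - \frac{2255}{11338 - 13845} = \frac{42921}{\frac{3}{62} \left(-81\right) 5021} - \frac{2255}{-2507} = \frac{42921}{- \frac{1220103}{62}} - - \frac{2255}{2507} = 42921 \left(- \frac{62}{1220103}\right) + \frac{2255}{2507} = - \frac{295678}{135567} + \frac{2255}{2507} = - \frac{435561161}{339866469}$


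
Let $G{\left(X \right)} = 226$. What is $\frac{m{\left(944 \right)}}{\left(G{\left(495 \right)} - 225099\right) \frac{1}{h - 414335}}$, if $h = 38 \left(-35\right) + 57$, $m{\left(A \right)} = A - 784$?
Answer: $\frac{66497280}{224873} \approx 295.71$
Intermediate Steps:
$m{\left(A \right)} = -784 + A$
$h = -1273$ ($h = -1330 + 57 = -1273$)
$\frac{m{\left(944 \right)}}{\left(G{\left(495 \right)} - 225099\right) \frac{1}{h - 414335}} = \frac{-784 + 944}{\left(226 - 225099\right) \frac{1}{-1273 - 414335}} = \frac{160}{\left(-224873\right) \frac{1}{-415608}} = \frac{160}{\left(-224873\right) \left(- \frac{1}{415608}\right)} = \frac{160}{\frac{224873}{415608}} = 160 \cdot \frac{415608}{224873} = \frac{66497280}{224873}$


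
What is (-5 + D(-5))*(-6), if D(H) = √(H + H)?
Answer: 30 - 6*I*√10 ≈ 30.0 - 18.974*I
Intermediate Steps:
D(H) = √2*√H (D(H) = √(2*H) = √2*√H)
(-5 + D(-5))*(-6) = (-5 + √2*√(-5))*(-6) = (-5 + √2*(I*√5))*(-6) = (-5 + I*√10)*(-6) = 30 - 6*I*√10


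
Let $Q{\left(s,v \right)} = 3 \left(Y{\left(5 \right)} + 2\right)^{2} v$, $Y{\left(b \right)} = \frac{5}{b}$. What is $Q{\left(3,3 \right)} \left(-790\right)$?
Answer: $-63990$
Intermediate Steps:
$Q{\left(s,v \right)} = 27 v$ ($Q{\left(s,v \right)} = 3 \left(\frac{5}{5} + 2\right)^{2} v = 3 \left(5 \cdot \frac{1}{5} + 2\right)^{2} v = 3 \left(1 + 2\right)^{2} v = 3 \cdot 3^{2} v = 3 \cdot 9 v = 27 v$)
$Q{\left(3,3 \right)} \left(-790\right) = 27 \cdot 3 \left(-790\right) = 81 \left(-790\right) = -63990$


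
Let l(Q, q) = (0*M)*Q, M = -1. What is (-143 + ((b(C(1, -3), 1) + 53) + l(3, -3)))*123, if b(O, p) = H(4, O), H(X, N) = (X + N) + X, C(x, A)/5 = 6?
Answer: -6396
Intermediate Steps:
C(x, A) = 30 (C(x, A) = 5*6 = 30)
l(Q, q) = 0 (l(Q, q) = (0*(-1))*Q = 0*Q = 0)
H(X, N) = N + 2*X (H(X, N) = (N + X) + X = N + 2*X)
b(O, p) = 8 + O (b(O, p) = O + 2*4 = O + 8 = 8 + O)
(-143 + ((b(C(1, -3), 1) + 53) + l(3, -3)))*123 = (-143 + (((8 + 30) + 53) + 0))*123 = (-143 + ((38 + 53) + 0))*123 = (-143 + (91 + 0))*123 = (-143 + 91)*123 = -52*123 = -6396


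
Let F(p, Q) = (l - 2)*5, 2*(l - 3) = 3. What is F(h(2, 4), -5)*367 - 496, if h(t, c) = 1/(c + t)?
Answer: 8183/2 ≈ 4091.5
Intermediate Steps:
l = 9/2 (l = 3 + (½)*3 = 3 + 3/2 = 9/2 ≈ 4.5000)
F(p, Q) = 25/2 (F(p, Q) = (9/2 - 2)*5 = (5/2)*5 = 25/2)
F(h(2, 4), -5)*367 - 496 = (25/2)*367 - 496 = 9175/2 - 496 = 8183/2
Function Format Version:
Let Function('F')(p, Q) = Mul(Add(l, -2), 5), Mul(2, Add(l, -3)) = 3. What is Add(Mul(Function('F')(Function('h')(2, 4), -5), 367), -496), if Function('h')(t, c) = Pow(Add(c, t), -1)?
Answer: Rational(8183, 2) ≈ 4091.5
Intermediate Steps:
l = Rational(9, 2) (l = Add(3, Mul(Rational(1, 2), 3)) = Add(3, Rational(3, 2)) = Rational(9, 2) ≈ 4.5000)
Function('F')(p, Q) = Rational(25, 2) (Function('F')(p, Q) = Mul(Add(Rational(9, 2), -2), 5) = Mul(Rational(5, 2), 5) = Rational(25, 2))
Add(Mul(Function('F')(Function('h')(2, 4), -5), 367), -496) = Add(Mul(Rational(25, 2), 367), -496) = Add(Rational(9175, 2), -496) = Rational(8183, 2)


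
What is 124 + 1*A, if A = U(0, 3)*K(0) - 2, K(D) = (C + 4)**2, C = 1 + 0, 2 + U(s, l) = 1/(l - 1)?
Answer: 169/2 ≈ 84.500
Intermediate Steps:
U(s, l) = -2 + 1/(-1 + l) (U(s, l) = -2 + 1/(l - 1) = -2 + 1/(-1 + l))
C = 1
K(D) = 25 (K(D) = (1 + 4)**2 = 5**2 = 25)
A = -79/2 (A = ((3 - 2*3)/(-1 + 3))*25 - 2 = ((3 - 6)/2)*25 - 2 = ((1/2)*(-3))*25 - 2 = -3/2*25 - 2 = -75/2 - 2 = -79/2 ≈ -39.500)
124 + 1*A = 124 + 1*(-79/2) = 124 - 79/2 = 169/2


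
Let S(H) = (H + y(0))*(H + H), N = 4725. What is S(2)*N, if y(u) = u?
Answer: 37800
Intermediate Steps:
S(H) = 2*H² (S(H) = (H + 0)*(H + H) = H*(2*H) = 2*H²)
S(2)*N = (2*2²)*4725 = (2*4)*4725 = 8*4725 = 37800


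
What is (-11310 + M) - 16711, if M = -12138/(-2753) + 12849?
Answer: -41756378/2753 ≈ -15168.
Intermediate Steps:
M = 35385435/2753 (M = -12138*(-1/2753) + 12849 = 12138/2753 + 12849 = 35385435/2753 ≈ 12853.)
(-11310 + M) - 16711 = (-11310 + 35385435/2753) - 16711 = 4249005/2753 - 16711 = -41756378/2753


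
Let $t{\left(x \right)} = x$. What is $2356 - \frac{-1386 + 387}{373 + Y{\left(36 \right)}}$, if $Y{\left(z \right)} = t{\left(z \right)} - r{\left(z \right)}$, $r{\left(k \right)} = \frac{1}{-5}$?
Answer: $\frac{1608457}{682} \approx 2358.4$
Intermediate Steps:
$r{\left(k \right)} = - \frac{1}{5}$
$Y{\left(z \right)} = \frac{1}{5} + z$ ($Y{\left(z \right)} = z - - \frac{1}{5} = z + \frac{1}{5} = \frac{1}{5} + z$)
$2356 - \frac{-1386 + 387}{373 + Y{\left(36 \right)}} = 2356 - \frac{-1386 + 387}{373 + \left(\frac{1}{5} + 36\right)} = 2356 - - \frac{999}{373 + \frac{181}{5}} = 2356 - - \frac{999}{\frac{2046}{5}} = 2356 - \left(-999\right) \frac{5}{2046} = 2356 - - \frac{1665}{682} = 2356 + \frac{1665}{682} = \frac{1608457}{682}$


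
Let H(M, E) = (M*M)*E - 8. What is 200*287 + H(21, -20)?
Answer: 48572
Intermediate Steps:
H(M, E) = -8 + E*M² (H(M, E) = M²*E - 8 = E*M² - 8 = -8 + E*M²)
200*287 + H(21, -20) = 200*287 + (-8 - 20*21²) = 57400 + (-8 - 20*441) = 57400 + (-8 - 8820) = 57400 - 8828 = 48572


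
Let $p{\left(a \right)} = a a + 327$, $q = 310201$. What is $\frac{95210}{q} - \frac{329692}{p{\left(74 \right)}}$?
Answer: $- \frac{101718284462}{1800096403} \approx -56.507$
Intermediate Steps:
$p{\left(a \right)} = 327 + a^{2}$ ($p{\left(a \right)} = a^{2} + 327 = 327 + a^{2}$)
$\frac{95210}{q} - \frac{329692}{p{\left(74 \right)}} = \frac{95210}{310201} - \frac{329692}{327 + 74^{2}} = 95210 \cdot \frac{1}{310201} - \frac{329692}{327 + 5476} = \frac{95210}{310201} - \frac{329692}{5803} = - \frac{101718284462}{1800096403}$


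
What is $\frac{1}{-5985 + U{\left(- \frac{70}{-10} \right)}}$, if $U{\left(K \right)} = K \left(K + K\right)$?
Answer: $- \frac{1}{5887} \approx -0.00016987$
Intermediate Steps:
$U{\left(K \right)} = 2 K^{2}$ ($U{\left(K \right)} = K 2 K = 2 K^{2}$)
$\frac{1}{-5985 + U{\left(- \frac{70}{-10} \right)}} = \frac{1}{-5985 + 2 \left(- \frac{70}{-10}\right)^{2}} = \frac{1}{-5985 + 2 \left(\left(-70\right) \left(- \frac{1}{10}\right)\right)^{2}} = \frac{1}{-5985 + 2 \cdot 7^{2}} = \frac{1}{-5985 + 2 \cdot 49} = \frac{1}{-5985 + 98} = \frac{1}{-5887} = - \frac{1}{5887}$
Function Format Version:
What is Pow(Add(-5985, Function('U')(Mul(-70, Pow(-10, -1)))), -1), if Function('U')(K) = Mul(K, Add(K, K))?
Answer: Rational(-1, 5887) ≈ -0.00016987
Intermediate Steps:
Function('U')(K) = Mul(2, Pow(K, 2)) (Function('U')(K) = Mul(K, Mul(2, K)) = Mul(2, Pow(K, 2)))
Pow(Add(-5985, Function('U')(Mul(-70, Pow(-10, -1)))), -1) = Pow(Add(-5985, Mul(2, Pow(Mul(-70, Pow(-10, -1)), 2))), -1) = Pow(Add(-5985, Mul(2, Pow(Mul(-70, Rational(-1, 10)), 2))), -1) = Pow(Add(-5985, Mul(2, Pow(7, 2))), -1) = Pow(Add(-5985, Mul(2, 49)), -1) = Pow(Add(-5985, 98), -1) = Pow(-5887, -1) = Rational(-1, 5887)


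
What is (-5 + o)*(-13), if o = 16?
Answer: -143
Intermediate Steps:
(-5 + o)*(-13) = (-5 + 16)*(-13) = 11*(-13) = -143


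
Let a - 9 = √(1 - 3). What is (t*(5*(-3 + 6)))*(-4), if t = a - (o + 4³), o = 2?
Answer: 3420 - 60*I*√2 ≈ 3420.0 - 84.853*I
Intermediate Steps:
a = 9 + I*√2 (a = 9 + √(1 - 3) = 9 + √(-2) = 9 + I*√2 ≈ 9.0 + 1.4142*I)
t = -57 + I*√2 (t = (9 + I*√2) - (2 + 4³) = (9 + I*√2) - (2 + 64) = (9 + I*√2) - 1*66 = (9 + I*√2) - 66 = -57 + I*√2 ≈ -57.0 + 1.4142*I)
(t*(5*(-3 + 6)))*(-4) = ((-57 + I*√2)*(5*(-3 + 6)))*(-4) = ((-57 + I*√2)*(5*3))*(-4) = ((-57 + I*√2)*15)*(-4) = (-855 + 15*I*√2)*(-4) = 3420 - 60*I*√2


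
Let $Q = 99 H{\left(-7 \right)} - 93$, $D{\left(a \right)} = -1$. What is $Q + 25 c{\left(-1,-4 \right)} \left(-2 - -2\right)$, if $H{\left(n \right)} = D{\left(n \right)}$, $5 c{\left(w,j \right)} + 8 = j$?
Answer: $-192$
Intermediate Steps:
$c{\left(w,j \right)} = - \frac{8}{5} + \frac{j}{5}$
$H{\left(n \right)} = -1$
$Q = -192$ ($Q = 99 \left(-1\right) - 93 = -99 - 93 = -192$)
$Q + 25 c{\left(-1,-4 \right)} \left(-2 - -2\right) = -192 + 25 \left(- \frac{8}{5} + \frac{1}{5} \left(-4\right)\right) \left(-2 - -2\right) = -192 + 25 \left(- \frac{8}{5} - \frac{4}{5}\right) \left(-2 + 2\right) = -192 + 25 \left(- \frac{12}{5}\right) 0 = -192 - 0 = -192 + 0 = -192$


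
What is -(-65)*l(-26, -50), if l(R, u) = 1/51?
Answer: 65/51 ≈ 1.2745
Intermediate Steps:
l(R, u) = 1/51
-(-65)*l(-26, -50) = -(-65)/51 = -1*(-65/51) = 65/51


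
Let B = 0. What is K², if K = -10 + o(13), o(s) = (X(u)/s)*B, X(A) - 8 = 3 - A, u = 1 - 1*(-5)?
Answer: 100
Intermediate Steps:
u = 6 (u = 1 + 5 = 6)
X(A) = 11 - A (X(A) = 8 + (3 - A) = 11 - A)
o(s) = 0 (o(s) = ((11 - 1*6)/s)*0 = ((11 - 6)/s)*0 = (5/s)*0 = 0)
K = -10 (K = -10 + 0 = -10)
K² = (-10)² = 100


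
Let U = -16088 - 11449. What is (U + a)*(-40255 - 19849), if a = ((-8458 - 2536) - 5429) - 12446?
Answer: 3390226224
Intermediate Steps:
U = -27537
a = -28869 (a = (-10994 - 5429) - 12446 = -16423 - 12446 = -28869)
(U + a)*(-40255 - 19849) = (-27537 - 28869)*(-40255 - 19849) = -56406*(-60104) = 3390226224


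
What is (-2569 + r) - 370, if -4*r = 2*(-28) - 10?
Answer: -5845/2 ≈ -2922.5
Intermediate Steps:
r = 33/2 (r = -(2*(-28) - 10)/4 = -(-56 - 10)/4 = -¼*(-66) = 33/2 ≈ 16.500)
(-2569 + r) - 370 = (-2569 + 33/2) - 370 = -5105/2 - 370 = -5845/2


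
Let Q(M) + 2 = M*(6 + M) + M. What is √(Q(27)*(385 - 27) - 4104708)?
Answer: 2*I*√944195 ≈ 1943.4*I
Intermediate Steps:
Q(M) = -2 + M + M*(6 + M) (Q(M) = -2 + (M*(6 + M) + M) = -2 + (M + M*(6 + M)) = -2 + M + M*(6 + M))
√(Q(27)*(385 - 27) - 4104708) = √((-2 + 27² + 7*27)*(385 - 27) - 4104708) = √((-2 + 729 + 189)*358 - 4104708) = √(916*358 - 4104708) = √(327928 - 4104708) = √(-3776780) = 2*I*√944195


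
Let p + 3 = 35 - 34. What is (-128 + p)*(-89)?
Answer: 11570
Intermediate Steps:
p = -2 (p = -3 + (35 - 34) = -3 + 1 = -2)
(-128 + p)*(-89) = (-128 - 2)*(-89) = -130*(-89) = 11570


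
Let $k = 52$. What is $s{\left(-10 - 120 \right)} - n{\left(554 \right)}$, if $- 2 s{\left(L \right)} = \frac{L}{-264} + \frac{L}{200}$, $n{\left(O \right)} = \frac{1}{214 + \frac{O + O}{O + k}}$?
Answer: $\frac{800153}{10790340} \approx 0.074155$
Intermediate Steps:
$n{\left(O \right)} = \frac{1}{214 + \frac{2 O}{52 + O}}$ ($n{\left(O \right)} = \frac{1}{214 + \frac{O + O}{O + 52}} = \frac{1}{214 + \frac{2 O}{52 + O}}$)
$s{\left(L \right)} = - \frac{L}{1650}$ ($s{\left(L \right)} = - \frac{\frac{L}{-264} + \frac{L}{200}}{2} = - \frac{L \left(- \frac{1}{264}\right) + L \frac{1}{200}}{2} = - \frac{- \frac{L}{264} + \frac{L}{200}}{2} = - \frac{\frac{1}{825} L}{2} = - \frac{L}{1650}$)
$s{\left(-10 - 120 \right)} - n{\left(554 \right)} = - \frac{-10 - 120}{1650} - \frac{52 + 554}{8 \left(1391 + 27 \cdot 554\right)} = - \frac{-10 - 120}{1650} - \frac{1}{8} \frac{1}{1391 + 14958} \cdot 606 = \left(- \frac{1}{1650}\right) \left(-130\right) - \frac{1}{8} \cdot \frac{1}{16349} \cdot 606 = \frac{13}{165} - \frac{1}{8} \cdot \frac{1}{16349} \cdot 606 = \frac{13}{165} - \frac{303}{65396} = \frac{800153}{10790340}$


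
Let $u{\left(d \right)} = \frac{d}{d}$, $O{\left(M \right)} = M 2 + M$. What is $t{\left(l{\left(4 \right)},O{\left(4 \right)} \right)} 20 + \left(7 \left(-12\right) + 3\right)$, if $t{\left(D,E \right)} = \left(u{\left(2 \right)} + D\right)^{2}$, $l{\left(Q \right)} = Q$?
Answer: $419$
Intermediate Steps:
$O{\left(M \right)} = 3 M$ ($O{\left(M \right)} = 2 M + M = 3 M$)
$u{\left(d \right)} = 1$
$t{\left(D,E \right)} = \left(1 + D\right)^{2}$
$t{\left(l{\left(4 \right)},O{\left(4 \right)} \right)} 20 + \left(7 \left(-12\right) + 3\right) = \left(1 + 4\right)^{2} \cdot 20 + \left(7 \left(-12\right) + 3\right) = 5^{2} \cdot 20 + \left(-84 + 3\right) = 25 \cdot 20 - 81 = 500 - 81 = 419$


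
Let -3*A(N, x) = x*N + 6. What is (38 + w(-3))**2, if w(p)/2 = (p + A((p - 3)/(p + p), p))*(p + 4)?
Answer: 900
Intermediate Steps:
A(N, x) = -2 - N*x/3 (A(N, x) = -(x*N + 6)/3 = -(N*x + 6)/3 = -(6 + N*x)/3 = -2 - N*x/3)
w(p) = 2*(4 + p)*(-3/2 + 5*p/6) (w(p) = 2*((p + (-2 - (p - 3)/(p + p)*p/3))*(p + 4)) = 2*((p + (-2 - (-3 + p)/((2*p))*p/3))*(4 + p)) = 2*((p + (-2 - (-3 + p)*(1/(2*p))*p/3))*(4 + p)) = 2*((p + (-2 - (-3 + p)/(2*p)*p/3))*(4 + p)) = 2*((p + (-2 + (1/2 - p/6)))*(4 + p)) = 2*((p + (-3/2 - p/6))*(4 + p)) = 2*((-3/2 + 5*p/6)*(4 + p)) = 2*((4 + p)*(-3/2 + 5*p/6)) = 2*(4 + p)*(-3/2 + 5*p/6))
(38 + w(-3))**2 = (38 + (-12 + (5/3)*(-3)**2 + (11/3)*(-3)))**2 = (38 + (-12 + (5/3)*9 - 11))**2 = (38 + (-12 + 15 - 11))**2 = (38 - 8)**2 = 30**2 = 900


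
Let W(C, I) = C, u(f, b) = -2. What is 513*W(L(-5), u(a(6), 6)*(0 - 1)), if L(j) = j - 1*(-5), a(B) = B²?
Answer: 0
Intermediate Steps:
L(j) = 5 + j (L(j) = j + 5 = 5 + j)
513*W(L(-5), u(a(6), 6)*(0 - 1)) = 513*(5 - 5) = 513*0 = 0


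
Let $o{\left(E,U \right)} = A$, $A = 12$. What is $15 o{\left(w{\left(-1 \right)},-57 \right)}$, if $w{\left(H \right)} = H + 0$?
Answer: $180$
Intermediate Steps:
$w{\left(H \right)} = H$
$o{\left(E,U \right)} = 12$
$15 o{\left(w{\left(-1 \right)},-57 \right)} = 15 \cdot 12 = 180$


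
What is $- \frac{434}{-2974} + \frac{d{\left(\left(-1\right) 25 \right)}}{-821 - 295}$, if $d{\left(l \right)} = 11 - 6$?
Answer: $\frac{234737}{1659492} \approx 0.14145$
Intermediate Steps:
$d{\left(l \right)} = 5$ ($d{\left(l \right)} = 11 - 6 = 5$)
$- \frac{434}{-2974} + \frac{d{\left(\left(-1\right) 25 \right)}}{-821 - 295} = - \frac{434}{-2974} + \frac{5}{-821 - 295} = \left(-434\right) \left(- \frac{1}{2974}\right) + \frac{5}{-1116} = \frac{217}{1487} + 5 \left(- \frac{1}{1116}\right) = \frac{217}{1487} - \frac{5}{1116} = \frac{234737}{1659492}$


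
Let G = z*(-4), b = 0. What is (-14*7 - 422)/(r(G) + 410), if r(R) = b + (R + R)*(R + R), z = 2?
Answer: -260/333 ≈ -0.78078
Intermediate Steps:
G = -8 (G = 2*(-4) = -8)
r(R) = 4*R² (r(R) = 0 + (R + R)*(R + R) = 0 + (2*R)*(2*R) = 0 + 4*R² = 4*R²)
(-14*7 - 422)/(r(G) + 410) = (-14*7 - 422)/(4*(-8)² + 410) = (-98 - 422)/(4*64 + 410) = -520/(256 + 410) = -520/666 = -520*1/666 = -260/333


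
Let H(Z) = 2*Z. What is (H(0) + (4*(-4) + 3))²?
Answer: 169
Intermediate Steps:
(H(0) + (4*(-4) + 3))² = (2*0 + (4*(-4) + 3))² = (0 + (-16 + 3))² = (0 - 13)² = (-13)² = 169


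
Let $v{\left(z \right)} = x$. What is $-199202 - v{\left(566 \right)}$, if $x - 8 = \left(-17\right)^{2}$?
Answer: $-199499$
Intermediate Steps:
$x = 297$ ($x = 8 + \left(-17\right)^{2} = 8 + 289 = 297$)
$v{\left(z \right)} = 297$
$-199202 - v{\left(566 \right)} = -199202 - 297 = -199499$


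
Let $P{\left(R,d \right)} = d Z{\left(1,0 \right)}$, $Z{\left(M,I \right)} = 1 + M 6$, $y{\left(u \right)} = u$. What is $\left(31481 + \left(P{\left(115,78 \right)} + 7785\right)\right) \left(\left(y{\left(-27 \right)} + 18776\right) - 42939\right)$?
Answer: $-963052280$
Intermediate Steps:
$Z{\left(M,I \right)} = 1 + 6 M$
$P{\left(R,d \right)} = 7 d$ ($P{\left(R,d \right)} = d \left(1 + 6 \cdot 1\right) = d \left(1 + 6\right) = d 7 = 7 d$)
$\left(31481 + \left(P{\left(115,78 \right)} + 7785\right)\right) \left(\left(y{\left(-27 \right)} + 18776\right) - 42939\right) = \left(31481 + \left(7 \cdot 78 + 7785\right)\right) \left(\left(-27 + 18776\right) - 42939\right) = \left(31481 + \left(546 + 7785\right)\right) \left(18749 - 42939\right) = \left(31481 + 8331\right) \left(-24190\right) = 39812 \left(-24190\right) = -963052280$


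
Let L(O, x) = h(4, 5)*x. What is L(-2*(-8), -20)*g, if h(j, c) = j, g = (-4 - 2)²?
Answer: -2880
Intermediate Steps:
g = 36 (g = (-6)² = 36)
L(O, x) = 4*x
L(-2*(-8), -20)*g = (4*(-20))*36 = -80*36 = -2880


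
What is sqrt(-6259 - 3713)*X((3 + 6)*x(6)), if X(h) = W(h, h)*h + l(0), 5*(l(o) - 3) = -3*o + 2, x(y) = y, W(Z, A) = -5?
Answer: -7998*I*sqrt(277)/5 ≈ -26623.0*I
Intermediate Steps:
l(o) = 17/5 - 3*o/5 (l(o) = 3 + (-3*o + 2)/5 = 3 + (2 - 3*o)/5 = 3 + (2/5 - 3*o/5) = 17/5 - 3*o/5)
X(h) = 17/5 - 5*h (X(h) = -5*h + (17/5 - 3/5*0) = -5*h + (17/5 + 0) = -5*h + 17/5 = 17/5 - 5*h)
sqrt(-6259 - 3713)*X((3 + 6)*x(6)) = sqrt(-6259 - 3713)*(17/5 - 5*(3 + 6)*6) = sqrt(-9972)*(17/5 - 45*6) = (6*I*sqrt(277))*(17/5 - 5*54) = (6*I*sqrt(277))*(17/5 - 270) = (6*I*sqrt(277))*(-1333/5) = -7998*I*sqrt(277)/5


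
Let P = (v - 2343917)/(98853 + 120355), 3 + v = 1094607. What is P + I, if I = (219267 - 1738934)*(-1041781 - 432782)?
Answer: 491211091686798055/219208 ≈ 2.2408e+12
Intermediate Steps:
v = 1094604 (v = -3 + 1094607 = 1094604)
P = -1249313/219208 (P = (1094604 - 2343917)/(98853 + 120355) = -1249313/219208 ≈ -5.6992)
I = 2240844730521 (I = -1519667*(-1474563) = 2240844730521)
P + I = -1249313/219208 + 2240844730521 = 491211091686798055/219208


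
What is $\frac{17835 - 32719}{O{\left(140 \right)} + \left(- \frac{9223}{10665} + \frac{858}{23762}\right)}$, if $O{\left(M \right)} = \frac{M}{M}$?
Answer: $- \frac{1885964514660}{21707687} \approx -86880.0$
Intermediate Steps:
$O{\left(M \right)} = 1$
$\frac{17835 - 32719}{O{\left(140 \right)} + \left(- \frac{9223}{10665} + \frac{858}{23762}\right)} = \frac{17835 - 32719}{1 + \left(- \frac{9223}{10665} + \frac{858}{23762}\right)} = - \frac{14884}{1 + \left(\left(-9223\right) \frac{1}{10665} + 858 \cdot \frac{1}{23762}\right)} = - \frac{14884}{1 + \left(- \frac{9223}{10665} + \frac{429}{11881}\right)} = - \frac{14884}{1 - \frac{105003178}{126710865}} = - \frac{14884}{\frac{21707687}{126710865}} = \left(-14884\right) \frac{126710865}{21707687} = - \frac{1885964514660}{21707687}$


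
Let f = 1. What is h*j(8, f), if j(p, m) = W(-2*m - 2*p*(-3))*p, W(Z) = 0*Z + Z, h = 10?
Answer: 3680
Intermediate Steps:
W(Z) = Z (W(Z) = 0 + Z = Z)
j(p, m) = p*(-2*m + 6*p) (j(p, m) = (-2*m - 2*p*(-3))*p = (-2*m + 6*p)*p = p*(-2*m + 6*p))
h*j(8, f) = 10*(2*8*(-1*1 + 3*8)) = 10*(2*8*(-1 + 24)) = 10*(2*8*23) = 10*368 = 3680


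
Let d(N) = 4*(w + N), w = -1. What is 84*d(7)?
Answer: 2016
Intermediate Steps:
d(N) = -4 + 4*N (d(N) = 4*(-1 + N) = -4 + 4*N)
84*d(7) = 84*(-4 + 4*7) = 84*(-4 + 28) = 84*24 = 2016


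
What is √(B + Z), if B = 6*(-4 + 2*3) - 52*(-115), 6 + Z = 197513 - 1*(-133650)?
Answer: 3*√37461 ≈ 580.65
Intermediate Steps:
Z = 331157 (Z = -6 + (197513 - 1*(-133650)) = -6 + (197513 + 133650) = -6 + 331163 = 331157)
B = 5992 (B = 6*(-4 + 6) + 5980 = 6*2 + 5980 = 12 + 5980 = 5992)
√(B + Z) = √(5992 + 331157) = √337149 = 3*√37461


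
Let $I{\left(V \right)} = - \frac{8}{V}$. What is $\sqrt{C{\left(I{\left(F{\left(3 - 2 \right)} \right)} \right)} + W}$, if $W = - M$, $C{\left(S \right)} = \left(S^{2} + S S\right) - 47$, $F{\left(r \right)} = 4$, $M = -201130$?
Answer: $\sqrt{201091} \approx 448.43$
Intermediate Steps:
$C{\left(S \right)} = -47 + 2 S^{2}$ ($C{\left(S \right)} = \left(S^{2} + S^{2}\right) - 47 = 2 S^{2} - 47 = -47 + 2 S^{2}$)
$W = 201130$ ($W = \left(-1\right) \left(-201130\right) = 201130$)
$\sqrt{C{\left(I{\left(F{\left(3 - 2 \right)} \right)} \right)} + W} = \sqrt{\left(-47 + 2 \left(- \frac{8}{4}\right)^{2}\right) + 201130} = \sqrt{\left(-47 + 2 \left(\left(-8\right) \frac{1}{4}\right)^{2}\right) + 201130} = \sqrt{\left(-47 + 2 \left(-2\right)^{2}\right) + 201130} = \sqrt{\left(-47 + 2 \cdot 4\right) + 201130} = \sqrt{\left(-47 + 8\right) + 201130} = \sqrt{-39 + 201130} = \sqrt{201091}$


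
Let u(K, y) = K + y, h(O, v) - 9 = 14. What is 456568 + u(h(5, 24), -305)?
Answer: 456286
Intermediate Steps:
h(O, v) = 23 (h(O, v) = 9 + 14 = 23)
456568 + u(h(5, 24), -305) = 456568 + (23 - 305) = 456568 - 282 = 456286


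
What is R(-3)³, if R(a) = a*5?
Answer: -3375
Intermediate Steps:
R(a) = 5*a
R(-3)³ = (5*(-3))³ = (-15)³ = -3375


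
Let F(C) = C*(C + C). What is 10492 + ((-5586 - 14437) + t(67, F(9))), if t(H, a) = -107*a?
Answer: -26865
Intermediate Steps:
F(C) = 2*C² (F(C) = C*(2*C) = 2*C²)
10492 + ((-5586 - 14437) + t(67, F(9))) = 10492 + ((-5586 - 14437) - 214*9²) = 10492 + (-20023 - 214*81) = 10492 + (-20023 - 107*162) = 10492 + (-20023 - 17334) = 10492 - 37357 = -26865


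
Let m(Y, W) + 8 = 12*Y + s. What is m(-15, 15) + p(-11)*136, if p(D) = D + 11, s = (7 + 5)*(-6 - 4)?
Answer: -308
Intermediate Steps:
s = -120 (s = 12*(-10) = -120)
p(D) = 11 + D
m(Y, W) = -128 + 12*Y (m(Y, W) = -8 + (12*Y - 120) = -8 + (-120 + 12*Y) = -128 + 12*Y)
m(-15, 15) + p(-11)*136 = (-128 + 12*(-15)) + (11 - 11)*136 = (-128 - 180) + 0*136 = -308 + 0 = -308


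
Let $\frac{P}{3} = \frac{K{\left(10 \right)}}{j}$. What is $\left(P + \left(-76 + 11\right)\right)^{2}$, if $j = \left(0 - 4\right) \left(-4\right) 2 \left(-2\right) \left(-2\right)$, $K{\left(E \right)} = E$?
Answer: $\frac{17181025}{4096} \approx 4194.6$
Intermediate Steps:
$j = 128$ ($j = \left(0 - 4\right) \left(\left(-8\right) \left(-2\right)\right) \left(-2\right) = \left(-4\right) 16 \left(-2\right) = \left(-64\right) \left(-2\right) = 128$)
$P = \frac{15}{64}$ ($P = 3 \cdot \frac{10}{128} = 3 \cdot 10 \cdot \frac{1}{128} = 3 \cdot \frac{5}{64} = \frac{15}{64} \approx 0.23438$)
$\left(P + \left(-76 + 11\right)\right)^{2} = \left(\frac{15}{64} + \left(-76 + 11\right)\right)^{2} = \left(\frac{15}{64} - 65\right)^{2} = \left(- \frac{4145}{64}\right)^{2} = \frac{17181025}{4096}$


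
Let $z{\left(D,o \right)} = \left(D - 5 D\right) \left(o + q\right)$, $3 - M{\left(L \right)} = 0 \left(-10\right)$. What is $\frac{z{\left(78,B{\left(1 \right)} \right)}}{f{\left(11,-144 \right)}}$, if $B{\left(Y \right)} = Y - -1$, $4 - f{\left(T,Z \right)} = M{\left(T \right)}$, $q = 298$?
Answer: $-93600$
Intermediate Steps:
$M{\left(L \right)} = 3$ ($M{\left(L \right)} = 3 - 0 \left(-10\right) = 3 - 0 = 3 + 0 = 3$)
$f{\left(T,Z \right)} = 1$ ($f{\left(T,Z \right)} = 4 - 3 = 1$)
$B{\left(Y \right)} = 1 + Y$ ($B{\left(Y \right)} = Y + 1 = 1 + Y$)
$z{\left(D,o \right)} = - 4 D \left(298 + o\right)$ ($z{\left(D,o \right)} = \left(D - 5 D\right) \left(o + 298\right) = - 4 D \left(298 + o\right)$)
$\frac{z{\left(78,B{\left(1 \right)} \right)}}{f{\left(11,-144 \right)}} = \frac{\left(-4\right) 78 \left(298 + \left(1 + 1\right)\right)}{1} = \left(-4\right) 78 \left(298 + 2\right) 1 = \left(-4\right) 78 \cdot 300 \cdot 1 = \left(-93600\right) 1 = -93600$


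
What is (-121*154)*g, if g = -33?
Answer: 614922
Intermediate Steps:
(-121*154)*g = -121*154*(-33) = -18634*(-33) = 614922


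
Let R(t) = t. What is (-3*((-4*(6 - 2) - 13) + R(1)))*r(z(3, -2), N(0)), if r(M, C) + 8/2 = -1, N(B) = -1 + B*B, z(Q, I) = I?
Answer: -420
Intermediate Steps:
N(B) = -1 + B**2
r(M, C) = -5 (r(M, C) = -4 - 1 = -5)
(-3*((-4*(6 - 2) - 13) + R(1)))*r(z(3, -2), N(0)) = -3*((-4*(6 - 2) - 13) + 1)*(-5) = -3*((-4*4 - 13) + 1)*(-5) = -3*((-16 - 13) + 1)*(-5) = -3*(-29 + 1)*(-5) = -3*(-28)*(-5) = 84*(-5) = -420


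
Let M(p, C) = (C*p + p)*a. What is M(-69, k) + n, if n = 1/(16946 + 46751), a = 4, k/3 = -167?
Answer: 8790186001/63697 ≈ 1.3800e+5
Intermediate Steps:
k = -501 (k = 3*(-167) = -501)
n = 1/63697 ≈ 1.5699e-5
M(p, C) = 4*p + 4*C*p (M(p, C) = (C*p + p)*4 = (p + C*p)*4 = 4*p + 4*C*p)
M(-69, k) + n = 4*(-69)*(1 - 501) + 1/63697 = 4*(-69)*(-500) + 1/63697 = 138000 + 1/63697 = 8790186001/63697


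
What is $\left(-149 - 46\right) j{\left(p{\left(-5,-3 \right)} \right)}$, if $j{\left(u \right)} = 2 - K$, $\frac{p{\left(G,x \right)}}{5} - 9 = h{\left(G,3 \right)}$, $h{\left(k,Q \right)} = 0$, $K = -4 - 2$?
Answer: $-1560$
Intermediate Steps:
$K = -6$ ($K = -4 - 2 = -6$)
$p{\left(G,x \right)} = 45$ ($p{\left(G,x \right)} = 45 + 5 \cdot 0 = 45 + 0 = 45$)
$j{\left(u \right)} = 8$ ($j{\left(u \right)} = 2 - -6 = 2 + 6 = 8$)
$\left(-149 - 46\right) j{\left(p{\left(-5,-3 \right)} \right)} = \left(-149 - 46\right) 8 = \left(-195\right) 8 = -1560$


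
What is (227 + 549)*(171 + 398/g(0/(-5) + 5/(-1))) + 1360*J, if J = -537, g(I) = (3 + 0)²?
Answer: -5069768/9 ≈ -5.6331e+5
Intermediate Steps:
g(I) = 9 (g(I) = 3² = 9)
(227 + 549)*(171 + 398/g(0/(-5) + 5/(-1))) + 1360*J = (227 + 549)*(171 + 398/9) + 1360*(-537) = 776*(171 + 398*(⅑)) - 730320 = 776*(171 + 398/9) - 730320 = 776*(1937/9) - 730320 = 1503112/9 - 730320 = -5069768/9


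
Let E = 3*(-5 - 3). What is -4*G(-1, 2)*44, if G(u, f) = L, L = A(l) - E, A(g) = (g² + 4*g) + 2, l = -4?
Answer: -4576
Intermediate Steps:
E = -24 (E = 3*(-8) = -24)
A(g) = 2 + g² + 4*g
L = 26 (L = (2 + (-4)² + 4*(-4)) - 1*(-24) = (2 + 16 - 16) + 24 = 2 + 24 = 26)
G(u, f) = 26
-4*G(-1, 2)*44 = -4*26*44 = -104*44 = -4576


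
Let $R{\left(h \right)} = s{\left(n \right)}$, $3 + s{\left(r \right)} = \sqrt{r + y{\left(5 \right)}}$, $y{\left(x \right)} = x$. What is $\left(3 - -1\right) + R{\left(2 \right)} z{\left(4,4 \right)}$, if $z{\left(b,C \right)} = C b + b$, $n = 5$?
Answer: $-56 + 20 \sqrt{10} \approx 7.2456$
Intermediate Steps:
$z{\left(b,C \right)} = b + C b$
$s{\left(r \right)} = -3 + \sqrt{5 + r}$ ($s{\left(r \right)} = -3 + \sqrt{r + 5} = -3 + \sqrt{5 + r}$)
$R{\left(h \right)} = -3 + \sqrt{10}$ ($R{\left(h \right)} = -3 + \sqrt{5 + 5} = -3 + \sqrt{10}$)
$\left(3 - -1\right) + R{\left(2 \right)} z{\left(4,4 \right)} = \left(3 - -1\right) + \left(-3 + \sqrt{10}\right) 4 \left(1 + 4\right) = \left(3 + 1\right) + \left(-3 + \sqrt{10}\right) 4 \cdot 5 = 4 + \left(-3 + \sqrt{10}\right) 20 = 4 - \left(60 - 20 \sqrt{10}\right) = -56 + 20 \sqrt{10}$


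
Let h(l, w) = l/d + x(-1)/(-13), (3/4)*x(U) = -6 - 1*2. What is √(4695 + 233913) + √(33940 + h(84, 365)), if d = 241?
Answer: 12*√1657 + 2*√749600909538/9399 ≈ 672.71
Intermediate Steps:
x(U) = -32/3 (x(U) = 4*(-6 - 1*2)/3 = 4*(-6 - 2)/3 = (4/3)*(-8) = -32/3)
h(l, w) = 32/39 + l/241 (h(l, w) = l/241 - 32/3/(-13) = l*(1/241) - 32/3*(-1/13) = l/241 + 32/39 = 32/39 + l/241)
√(4695 + 233913) + √(33940 + h(84, 365)) = √(4695 + 233913) + √(33940 + (32/39 + (1/241)*84)) = √238608 + √(33940 + (32/39 + 84/241)) = 12*√1657 + √(33940 + 10988/9399) = 12*√1657 + √(319013048/9399) = 12*√1657 + 2*√749600909538/9399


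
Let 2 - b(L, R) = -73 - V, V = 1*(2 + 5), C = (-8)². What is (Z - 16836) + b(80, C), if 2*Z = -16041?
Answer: -49549/2 ≈ -24775.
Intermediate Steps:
C = 64
Z = -16041/2 (Z = (½)*(-16041) = -16041/2 ≈ -8020.5)
V = 7 (V = 1*7 = 7)
b(L, R) = 82 (b(L, R) = 2 - (-73 - 1*7) = 2 - (-73 - 7) = 2 - 1*(-80) = 2 + 80 = 82)
(Z - 16836) + b(80, C) = (-16041/2 - 16836) + 82 = -49713/2 + 82 = -49549/2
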